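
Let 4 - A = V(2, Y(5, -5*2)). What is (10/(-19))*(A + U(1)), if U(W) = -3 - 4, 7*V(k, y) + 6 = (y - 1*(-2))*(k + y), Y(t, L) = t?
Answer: 640/133 ≈ 4.8120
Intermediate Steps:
V(k, y) = -6/7 + (2 + y)*(k + y)/7 (V(k, y) = -6/7 + ((y - 1*(-2))*(k + y))/7 = -6/7 + ((y + 2)*(k + y))/7 = -6/7 + ((2 + y)*(k + y))/7 = -6/7 + (2 + y)*(k + y)/7)
U(W) = -7
A = -15/7 (A = 4 - (-6/7 + (⅐)*5² + (2/7)*2 + (2/7)*5 + (⅐)*2*5) = 4 - (-6/7 + (⅐)*25 + 4/7 + 10/7 + 10/7) = 4 - (-6/7 + 25/7 + 4/7 + 10/7 + 10/7) = 4 - 1*43/7 = 4 - 43/7 = -15/7 ≈ -2.1429)
(10/(-19))*(A + U(1)) = (10/(-19))*(-15/7 - 7) = (10*(-1/19))*(-64/7) = -10/19*(-64/7) = 640/133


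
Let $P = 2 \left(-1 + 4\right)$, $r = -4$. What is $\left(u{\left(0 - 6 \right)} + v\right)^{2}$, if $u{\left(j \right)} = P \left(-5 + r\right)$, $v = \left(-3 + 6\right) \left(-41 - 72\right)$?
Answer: $154449$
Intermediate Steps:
$P = 6$ ($P = 2 \cdot 3 = 6$)
$v = -339$ ($v = 3 \left(-113\right) = -339$)
$u{\left(j \right)} = -54$ ($u{\left(j \right)} = 6 \left(-5 - 4\right) = 6 \left(-9\right) = -54$)
$\left(u{\left(0 - 6 \right)} + v\right)^{2} = \left(-54 - 339\right)^{2} = \left(-393\right)^{2} = 154449$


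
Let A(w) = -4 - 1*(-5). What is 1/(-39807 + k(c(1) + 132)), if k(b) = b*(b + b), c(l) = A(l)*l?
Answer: -1/4429 ≈ -0.00022578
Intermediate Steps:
A(w) = 1 (A(w) = -4 + 5 = 1)
c(l) = l (c(l) = 1*l = l)
k(b) = 2*b² (k(b) = b*(2*b) = 2*b²)
1/(-39807 + k(c(1) + 132)) = 1/(-39807 + 2*(1 + 132)²) = 1/(-39807 + 2*133²) = 1/(-39807 + 2*17689) = 1/(-39807 + 35378) = 1/(-4429) = -1/4429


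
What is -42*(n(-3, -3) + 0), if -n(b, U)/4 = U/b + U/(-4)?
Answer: 294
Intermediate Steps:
n(b, U) = U - 4*U/b (n(b, U) = -4*(U/b + U/(-4)) = -4*(U/b + U*(-1/4)) = -4*(U/b - U/4) = -4*(-U/4 + U/b) = U - 4*U/b)
-42*(n(-3, -3) + 0) = -42*(-3*(-4 - 3)/(-3) + 0) = -42*(-3*(-1/3)*(-7) + 0) = -42*(-7 + 0) = -42*(-7) = 294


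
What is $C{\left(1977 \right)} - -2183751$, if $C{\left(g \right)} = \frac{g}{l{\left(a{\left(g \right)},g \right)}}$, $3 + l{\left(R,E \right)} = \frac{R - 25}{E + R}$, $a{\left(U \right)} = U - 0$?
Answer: $\frac{10816577676}{4955} \approx 2.183 \cdot 10^{6}$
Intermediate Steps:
$a{\left(U \right)} = U$ ($a{\left(U \right)} = U + 0 = U$)
$l{\left(R,E \right)} = -3 + \frac{-25 + R}{E + R}$ ($l{\left(R,E \right)} = -3 + \frac{R - 25}{E + R} = -3 + \frac{-25 + R}{E + R}$)
$C{\left(g \right)} = \frac{2 g^{2}}{-25 - 5 g}$ ($C{\left(g \right)} = \frac{g}{\frac{1}{g + g} \left(-25 - 3 g - 2 g\right)} = \frac{g}{\frac{1}{2 g} \left(-25 - 5 g\right)} = \frac{g}{\frac{1}{2} \frac{1}{g} \left(-25 - 5 g\right)} = g \frac{2 g}{-25 - 5 g} = \frac{2 g^{2}}{-25 - 5 g}$)
$C{\left(1977 \right)} - -2183751 = - \frac{2 \cdot 1977^{2}}{25 + 5 \cdot 1977} - -2183751 = \left(-2\right) 3908529 \frac{1}{25 + 9885} + 2183751 = \left(-2\right) 3908529 \cdot \frac{1}{9910} + 2183751 = - \frac{3908529}{4955} + 2183751 = \frac{10816577676}{4955}$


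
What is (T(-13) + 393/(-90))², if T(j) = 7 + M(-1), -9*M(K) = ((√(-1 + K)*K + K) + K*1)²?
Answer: 43889/8100 - 868*I*√2/405 ≈ 5.4184 - 3.031*I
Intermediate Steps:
M(K) = -(2*K + K*√(-1 + K))²/9 (M(K) = -((√(-1 + K)*K + K) + K*1)²/9 = -((K*√(-1 + K) + K) + K)²/9 = -((K + K*√(-1 + K)) + K)²/9 = -(2*K + K*√(-1 + K))²/9)
T(j) = 7 - (2 + I*√2)²/9 (T(j) = 7 - ⅑*(-1)²*(2 + √(-1 - 1))² = 7 - ⅑*1*(2 + √(-2))² = 7 - ⅑*1*(2 + I*√2)² = 7 - (2 + I*√2)²/9)
(T(-13) + 393/(-90))² = ((61/9 - 4*I*√2/9) + 393/(-90))² = ((61/9 - 4*I*√2/9) + 393*(-1/90))² = ((61/9 - 4*I*√2/9) - 131/30)² = (217/90 - 4*I*√2/9)²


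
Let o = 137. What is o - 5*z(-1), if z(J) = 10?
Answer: 87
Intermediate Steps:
o - 5*z(-1) = 137 - 5*10 = 137 - 50 = 87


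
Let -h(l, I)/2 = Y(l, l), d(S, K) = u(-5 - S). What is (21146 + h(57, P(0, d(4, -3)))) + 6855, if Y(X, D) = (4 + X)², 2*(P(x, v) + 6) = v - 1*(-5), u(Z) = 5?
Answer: 20559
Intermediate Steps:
d(S, K) = 5
P(x, v) = -7/2 + v/2 (P(x, v) = -6 + (v - 1*(-5))/2 = -6 + (v + 5)/2 = -6 + (5 + v)/2 = -6 + (5/2 + v/2) = -7/2 + v/2)
h(l, I) = -2*(4 + l)²
(21146 + h(57, P(0, d(4, -3)))) + 6855 = (21146 - 2*(4 + 57)²) + 6855 = (21146 - 2*61²) + 6855 = (21146 - 2*3721) + 6855 = (21146 - 7442) + 6855 = 13704 + 6855 = 20559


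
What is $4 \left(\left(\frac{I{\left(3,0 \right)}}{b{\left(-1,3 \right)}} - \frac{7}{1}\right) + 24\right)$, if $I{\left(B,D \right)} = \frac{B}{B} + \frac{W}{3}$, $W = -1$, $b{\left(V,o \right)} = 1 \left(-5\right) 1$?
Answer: $\frac{1012}{15} \approx 67.467$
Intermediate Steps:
$b{\left(V,o \right)} = -5$ ($b{\left(V,o \right)} = \left(-5\right) 1 = -5$)
$I{\left(B,D \right)} = \frac{2}{3}$ ($I{\left(B,D \right)} = \frac{B}{B} - \frac{1}{3} = 1 - \frac{1}{3} = \frac{2}{3}$)
$4 \left(\left(\frac{I{\left(3,0 \right)}}{b{\left(-1,3 \right)}} - \frac{7}{1}\right) + 24\right) = 4 \left(\left(\frac{2}{3 \left(-5\right)} - \frac{7}{1}\right) + 24\right) = 4 \left(\left(\frac{2}{3} \left(- \frac{1}{5}\right) - 7\right) + 24\right) = 4 \left(\left(- \frac{2}{15} - 7\right) + 24\right) = 4 \left(- \frac{107}{15} + 24\right) = 4 \cdot \frac{253}{15} = \frac{1012}{15}$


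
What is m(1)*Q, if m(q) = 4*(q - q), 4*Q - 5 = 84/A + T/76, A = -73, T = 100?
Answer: 0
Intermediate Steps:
Q = 1791/1387 (Q = 5/4 + (84/(-73) + 100/76)/4 = 5/4 + (84*(-1/73) + 100*(1/76))/4 = 5/4 + (-84/73 + 25/19)/4 = 5/4 + (¼)*(229/1387) = 5/4 + 229/5548 = 1791/1387 ≈ 1.2913)
m(q) = 0 (m(q) = 4*0 = 0)
m(1)*Q = 0*(1791/1387) = 0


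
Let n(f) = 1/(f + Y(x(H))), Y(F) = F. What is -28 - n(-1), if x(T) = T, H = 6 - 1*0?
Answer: -141/5 ≈ -28.200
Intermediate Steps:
H = 6 (H = 6 + 0 = 6)
n(f) = 1/(6 + f) (n(f) = 1/(f + 6) = 1/(6 + f))
-28 - n(-1) = -28 - 1/(6 - 1) = -28 - 1/5 = -28 - 1*⅕ = -28 - ⅕ = -141/5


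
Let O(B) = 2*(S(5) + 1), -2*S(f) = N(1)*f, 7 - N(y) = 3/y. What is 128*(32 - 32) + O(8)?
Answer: -18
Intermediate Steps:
N(y) = 7 - 3/y
S(f) = -2*f (S(f) = -(7 - 3/1)*f/2 = -(7 - 3*1)*f/2 = -(7 - 3)*f/2 = -2*f)
O(B) = -18 (O(B) = 2*(-2*5 + 1) = 2*(-10 + 1) = 2*(-9) = -18)
128*(32 - 32) + O(8) = 128*(32 - 32) - 18 = 128*0 - 18 = 0 - 18 = -18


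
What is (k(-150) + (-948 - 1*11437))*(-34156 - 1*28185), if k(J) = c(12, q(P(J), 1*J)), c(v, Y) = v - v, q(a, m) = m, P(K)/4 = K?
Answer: 772093285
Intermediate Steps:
P(K) = 4*K
c(v, Y) = 0
k(J) = 0
(k(-150) + (-948 - 1*11437))*(-34156 - 1*28185) = (0 + (-948 - 1*11437))*(-34156 - 1*28185) = (0 + (-948 - 11437))*(-34156 - 28185) = (0 - 12385)*(-62341) = -12385*(-62341) = 772093285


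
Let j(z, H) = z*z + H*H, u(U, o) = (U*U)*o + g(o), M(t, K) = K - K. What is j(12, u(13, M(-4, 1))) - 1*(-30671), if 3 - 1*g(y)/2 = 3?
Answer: 30815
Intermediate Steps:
g(y) = 0 (g(y) = 6 - 2*3 = 6 - 6 = 0)
M(t, K) = 0
u(U, o) = o*U² (u(U, o) = (U*U)*o + 0 = U²*o + 0 = o*U² + 0 = o*U²)
j(z, H) = H² + z² (j(z, H) = z² + H² = H² + z²)
j(12, u(13, M(-4, 1))) - 1*(-30671) = ((0*13²)² + 12²) - 1*(-30671) = ((0*169)² + 144) + 30671 = (0² + 144) + 30671 = (0 + 144) + 30671 = 144 + 30671 = 30815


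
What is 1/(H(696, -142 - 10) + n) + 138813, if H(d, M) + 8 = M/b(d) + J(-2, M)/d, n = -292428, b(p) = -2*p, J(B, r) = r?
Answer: 7063344450705/50883883 ≈ 1.3881e+5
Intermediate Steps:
H(d, M) = -8 + M/(2*d) (H(d, M) = -8 + (M/((-2*d)) + M/d) = -8 + (M*(-1/(2*d)) + M/d) = -8 + (-M/(2*d) + M/d) = -8 + M/(2*d))
1/(H(696, -142 - 10) + n) + 138813 = 1/((-8 + (½)*(-142 - 10)/696) - 292428) + 138813 = 1/((-8 + (½)*(-152)*(1/696)) - 292428) + 138813 = 1/((-8 - 19/174) - 292428) + 138813 = 1/(-1411/174 - 292428) + 138813 = 1/(-50883883/174) + 138813 = -174/50883883 + 138813 = 7063344450705/50883883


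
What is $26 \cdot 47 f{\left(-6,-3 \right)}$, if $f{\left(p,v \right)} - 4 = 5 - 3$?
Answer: $7332$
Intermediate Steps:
$f{\left(p,v \right)} = 6$ ($f{\left(p,v \right)} = 4 + \left(5 - 3\right) = 4 + 2 = 6$)
$26 \cdot 47 f{\left(-6,-3 \right)} = 26 \cdot 47 \cdot 6 = 1222 \cdot 6 = 7332$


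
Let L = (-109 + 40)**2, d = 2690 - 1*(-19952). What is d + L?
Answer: 27403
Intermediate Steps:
d = 22642 (d = 2690 + 19952 = 22642)
L = 4761 (L = (-69)**2 = 4761)
d + L = 22642 + 4761 = 27403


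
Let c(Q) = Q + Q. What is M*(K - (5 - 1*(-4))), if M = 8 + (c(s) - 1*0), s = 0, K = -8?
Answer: -136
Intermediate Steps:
c(Q) = 2*Q
M = 8 (M = 8 + (2*0 - 1*0) = 8 + (0 + 0) = 8 + 0 = 8)
M*(K - (5 - 1*(-4))) = 8*(-8 - (5 - 1*(-4))) = 8*(-8 - (5 + 4)) = 8*(-8 - 1*9) = 8*(-8 - 9) = 8*(-17) = -136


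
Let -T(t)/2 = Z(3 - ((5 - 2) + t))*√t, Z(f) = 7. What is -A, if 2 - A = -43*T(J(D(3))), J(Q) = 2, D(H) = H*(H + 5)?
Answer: -2 + 602*√2 ≈ 849.36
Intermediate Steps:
D(H) = H*(5 + H)
T(t) = -14*√t
A = 2 - 602*√2 (A = 2 - (-43)*(-14*√2) = 2 - 602*√2 ≈ -849.36)
-A = -(2 - 602*√2) = -2 + 602*√2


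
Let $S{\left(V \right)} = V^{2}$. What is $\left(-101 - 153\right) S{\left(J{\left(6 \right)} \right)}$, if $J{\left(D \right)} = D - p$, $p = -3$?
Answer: $-20574$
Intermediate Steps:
$J{\left(D \right)} = 3 + D$ ($J{\left(D \right)} = D - -3 = D + 3 = 3 + D$)
$\left(-101 - 153\right) S{\left(J{\left(6 \right)} \right)} = \left(-101 - 153\right) \left(3 + 6\right)^{2} = - 254 \cdot 9^{2} = \left(-254\right) 81 = -20574$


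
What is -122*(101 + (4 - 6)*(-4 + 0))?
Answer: -13298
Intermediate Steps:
-122*(101 + (4 - 6)*(-4 + 0)) = -122*(101 - 2*(-4)) = -122*(101 + 8) = -122*109 = -13298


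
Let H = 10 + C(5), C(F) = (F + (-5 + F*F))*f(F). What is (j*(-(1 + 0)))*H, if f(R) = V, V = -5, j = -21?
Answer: -2415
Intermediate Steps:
f(R) = -5
C(F) = 25 - 5*F - 5*F² (C(F) = (F + (-5 + F*F))*(-5) = (F + (-5 + F²))*(-5) = (-5 + F + F²)*(-5) = 25 - 5*F - 5*F²)
H = -115 (H = 10 + (25 - 5*5 - 5*5²) = 10 + (25 - 25 - 5*25) = 10 + (25 - 25 - 125) = 10 - 125 = -115)
(j*(-(1 + 0)))*H = -(-21)*(1 + 0)*(-115) = -(-21)*(-115) = -21*(-1)*(-115) = 21*(-115) = -2415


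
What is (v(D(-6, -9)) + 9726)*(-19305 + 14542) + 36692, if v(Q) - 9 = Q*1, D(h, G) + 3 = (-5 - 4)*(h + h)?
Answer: -46831228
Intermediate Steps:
D(h, G) = -3 - 18*h (D(h, G) = -3 + (-5 - 4)*(h + h) = -3 - 18*h)
v(Q) = 9 + Q (v(Q) = 9 + Q*1 = 9 + Q)
(v(D(-6, -9)) + 9726)*(-19305 + 14542) + 36692 = ((9 + (-3 - 18*(-6))) + 9726)*(-19305 + 14542) + 36692 = ((9 + (-3 + 108)) + 9726)*(-4763) + 36692 = ((9 + 105) + 9726)*(-4763) + 36692 = (114 + 9726)*(-4763) + 36692 = 9840*(-4763) + 36692 = -46867920 + 36692 = -46831228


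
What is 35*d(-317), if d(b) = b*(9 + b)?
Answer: 3417260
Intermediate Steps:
35*d(-317) = 35*(-317*(9 - 317)) = 35*(-317*(-308)) = 35*97636 = 3417260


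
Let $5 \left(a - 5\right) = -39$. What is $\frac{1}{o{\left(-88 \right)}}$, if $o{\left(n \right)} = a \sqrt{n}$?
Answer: $\frac{5 i \sqrt{22}}{616} \approx 0.038072 i$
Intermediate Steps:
$a = - \frac{14}{5}$ ($a = 5 + \frac{1}{5} \left(-39\right) = 5 - \frac{39}{5} = - \frac{14}{5} \approx -2.8$)
$o{\left(n \right)} = - \frac{14 \sqrt{n}}{5}$
$\frac{1}{o{\left(-88 \right)}} = \frac{1}{\left(- \frac{14}{5}\right) \sqrt{-88}} = \frac{1}{\left(- \frac{14}{5}\right) 2 i \sqrt{22}} = \frac{1}{\left(- \frac{28}{5}\right) i \sqrt{22}} = \frac{5 i \sqrt{22}}{616}$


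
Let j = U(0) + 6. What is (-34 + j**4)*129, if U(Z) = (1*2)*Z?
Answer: 162798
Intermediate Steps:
U(Z) = 2*Z
j = 6 (j = 2*0 + 6 = 0 + 6 = 6)
(-34 + j**4)*129 = (-34 + 6**4)*129 = (-34 + 1296)*129 = 1262*129 = 162798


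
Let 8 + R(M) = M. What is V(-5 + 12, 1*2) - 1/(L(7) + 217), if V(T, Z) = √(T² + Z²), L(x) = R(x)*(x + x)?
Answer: -1/203 + √53 ≈ 7.2752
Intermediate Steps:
R(M) = -8 + M
L(x) = 2*x*(-8 + x) (L(x) = (-8 + x)*(x + x) = (-8 + x)*(2*x) = 2*x*(-8 + x))
V(-5 + 12, 1*2) - 1/(L(7) + 217) = √((-5 + 12)² + (1*2)²) - 1/(2*7*(-8 + 7) + 217) = √(7² + 2²) - 1/(2*7*(-1) + 217) = √(49 + 4) - 1/(-14 + 217) = √53 - 1/203 = -1/203 + √53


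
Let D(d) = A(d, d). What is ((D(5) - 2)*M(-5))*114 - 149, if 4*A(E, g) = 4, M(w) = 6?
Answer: -833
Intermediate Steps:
A(E, g) = 1 (A(E, g) = (¼)*4 = 1)
D(d) = 1
((D(5) - 2)*M(-5))*114 - 149 = ((1 - 2)*6)*114 - 149 = -1*6*114 - 149 = -6*114 - 149 = -684 - 149 = -833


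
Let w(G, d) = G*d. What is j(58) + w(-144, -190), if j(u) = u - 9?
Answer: 27409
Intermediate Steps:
j(u) = -9 + u
j(58) + w(-144, -190) = (-9 + 58) - 144*(-190) = 49 + 27360 = 27409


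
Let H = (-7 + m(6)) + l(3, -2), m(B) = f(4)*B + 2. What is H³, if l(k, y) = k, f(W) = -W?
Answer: -17576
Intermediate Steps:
m(B) = 2 - 4*B (m(B) = (-1*4)*B + 2 = -4*B + 2 = 2 - 4*B)
H = -26 (H = (-7 + (2 - 4*6)) + 3 = (-7 + (2 - 24)) + 3 = (-7 - 22) + 3 = -29 + 3 = -26)
H³ = (-26)³ = -17576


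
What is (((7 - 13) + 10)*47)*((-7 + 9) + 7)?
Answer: 1692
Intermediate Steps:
(((7 - 13) + 10)*47)*((-7 + 9) + 7) = ((-6 + 10)*47)*(2 + 7) = (4*47)*9 = 188*9 = 1692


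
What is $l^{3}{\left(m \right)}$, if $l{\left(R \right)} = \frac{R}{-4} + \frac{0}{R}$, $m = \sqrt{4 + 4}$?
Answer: $- \frac{\sqrt{2}}{4} \approx -0.35355$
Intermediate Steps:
$m = 2 \sqrt{2}$ ($m = \sqrt{8} = 2 \sqrt{2} \approx 2.8284$)
$l{\left(R \right)} = - \frac{R}{4}$ ($l{\left(R \right)} = R \left(- \frac{1}{4}\right) + 0 = - \frac{R}{4} + 0 = - \frac{R}{4}$)
$l^{3}{\left(m \right)} = \left(- \frac{2 \sqrt{2}}{4}\right)^{3} = \left(- \frac{\sqrt{2}}{2}\right)^{3} = - \frac{\sqrt{2}}{4}$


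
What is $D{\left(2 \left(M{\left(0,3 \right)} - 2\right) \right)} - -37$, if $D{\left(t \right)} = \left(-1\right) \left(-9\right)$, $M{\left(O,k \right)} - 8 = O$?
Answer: $46$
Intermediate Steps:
$M{\left(O,k \right)} = 8 + O$
$D{\left(t \right)} = 9$
$D{\left(2 \left(M{\left(0,3 \right)} - 2\right) \right)} - -37 = 9 - -37 = 9 + 37 = 46$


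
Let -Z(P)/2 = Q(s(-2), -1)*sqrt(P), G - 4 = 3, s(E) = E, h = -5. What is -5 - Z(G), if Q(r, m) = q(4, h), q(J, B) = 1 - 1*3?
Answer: -5 - 4*sqrt(7) ≈ -15.583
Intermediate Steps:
q(J, B) = -2 (q(J, B) = 1 - 3 = -2)
Q(r, m) = -2
G = 7 (G = 4 + 3 = 7)
Z(P) = 4*sqrt(P) (Z(P) = -(-4)*sqrt(P) = 4*sqrt(P))
-5 - Z(G) = -5 - 4*sqrt(7)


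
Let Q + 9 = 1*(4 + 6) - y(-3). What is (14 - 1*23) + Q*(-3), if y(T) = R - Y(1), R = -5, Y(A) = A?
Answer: -30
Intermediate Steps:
y(T) = -6 (y(T) = -5 - 1*1 = -5 - 1 = -6)
Q = 7 (Q = -9 + (1*(4 + 6) - 1*(-6)) = -9 + (1*10 + 6) = -9 + (10 + 6) = -9 + 16 = 7)
(14 - 1*23) + Q*(-3) = (14 - 1*23) + 7*(-3) = (14 - 23) - 21 = -9 - 21 = -30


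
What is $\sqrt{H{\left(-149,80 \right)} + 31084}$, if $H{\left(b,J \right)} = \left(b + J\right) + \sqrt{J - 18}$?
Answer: $\sqrt{31015 + \sqrt{62}} \approx 176.13$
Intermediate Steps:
$H{\left(b,J \right)} = J + b + \sqrt{-18 + J}$ ($H{\left(b,J \right)} = \left(J + b\right) + \sqrt{-18 + J} = J + b + \sqrt{-18 + J}$)
$\sqrt{H{\left(-149,80 \right)} + 31084} = \sqrt{\left(80 - 149 + \sqrt{-18 + 80}\right) + 31084} = \sqrt{\left(80 - 149 + \sqrt{62}\right) + 31084} = \sqrt{\left(-69 + \sqrt{62}\right) + 31084} = \sqrt{31015 + \sqrt{62}}$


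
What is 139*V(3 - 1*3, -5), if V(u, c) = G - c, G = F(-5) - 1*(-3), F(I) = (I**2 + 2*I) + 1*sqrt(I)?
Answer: 3197 + 139*I*sqrt(5) ≈ 3197.0 + 310.81*I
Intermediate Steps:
F(I) = sqrt(I) + I**2 + 2*I (F(I) = (I**2 + 2*I) + sqrt(I) = sqrt(I) + I**2 + 2*I)
G = 18 + I*sqrt(5) (G = (sqrt(-5) + (-5)**2 + 2*(-5)) - 1*(-3) = (I*sqrt(5) + 25 - 10) + 3 = (15 + I*sqrt(5)) + 3 = 18 + I*sqrt(5) ≈ 18.0 + 2.2361*I)
V(u, c) = 18 - c + I*sqrt(5) (V(u, c) = (18 + I*sqrt(5)) - c = 18 - c + I*sqrt(5))
139*V(3 - 1*3, -5) = 139*(18 - 1*(-5) + I*sqrt(5)) = 139*(18 + 5 + I*sqrt(5)) = 139*(23 + I*sqrt(5)) = 3197 + 139*I*sqrt(5)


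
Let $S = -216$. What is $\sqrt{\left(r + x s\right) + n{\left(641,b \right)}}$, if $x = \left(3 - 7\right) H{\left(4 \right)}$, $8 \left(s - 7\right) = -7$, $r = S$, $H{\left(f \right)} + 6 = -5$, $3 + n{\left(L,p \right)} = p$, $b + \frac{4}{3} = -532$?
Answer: $\frac{i \sqrt{17382}}{6} \approx 21.973 i$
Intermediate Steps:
$b = - \frac{1600}{3}$ ($b = - \frac{4}{3} - 532 = - \frac{1600}{3} \approx -533.33$)
$n{\left(L,p \right)} = -3 + p$
$H{\left(f \right)} = -11$ ($H{\left(f \right)} = -6 - 5 = -11$)
$r = -216$
$s = \frac{49}{8}$ ($s = 7 + \frac{1}{8} \left(-7\right) = 7 - \frac{7}{8} = \frac{49}{8} \approx 6.125$)
$x = 44$ ($x = \left(3 - 7\right) \left(-11\right) = \left(-4\right) \left(-11\right) = 44$)
$\sqrt{\left(r + x s\right) + n{\left(641,b \right)}} = \sqrt{\left(-216 + 44 \cdot \frac{49}{8}\right) - \frac{1609}{3}} = \sqrt{\left(-216 + \frac{539}{2}\right) - \frac{1609}{3}} = \sqrt{\frac{107}{2} - \frac{1609}{3}} = \sqrt{- \frac{2897}{6}} = \frac{i \sqrt{17382}}{6}$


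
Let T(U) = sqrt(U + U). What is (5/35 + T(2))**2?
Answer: 225/49 ≈ 4.5918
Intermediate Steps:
T(U) = sqrt(2)*sqrt(U) (T(U) = sqrt(2*U) = sqrt(2)*sqrt(U))
(5/35 + T(2))**2 = (5/35 + sqrt(2)*sqrt(2))**2 = (5*(1/35) + 2)**2 = (1/7 + 2)**2 = (15/7)**2 = 225/49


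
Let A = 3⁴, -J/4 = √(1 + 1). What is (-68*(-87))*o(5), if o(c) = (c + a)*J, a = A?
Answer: -2035104*√2 ≈ -2.8781e+6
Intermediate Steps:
J = -4*√2 (J = -4*√(1 + 1) = -4*√2 ≈ -5.6569)
A = 81
a = 81
o(c) = -4*√2*(81 + c) (o(c) = (c + 81)*(-4*√2) = (81 + c)*(-4*√2) = -4*√2*(81 + c))
(-68*(-87))*o(5) = (-68*(-87))*(4*√2*(-81 - 1*5)) = 5916*(4*√2*(-81 - 5)) = 5916*(4*√2*(-86)) = 5916*(-344*√2) = -2035104*√2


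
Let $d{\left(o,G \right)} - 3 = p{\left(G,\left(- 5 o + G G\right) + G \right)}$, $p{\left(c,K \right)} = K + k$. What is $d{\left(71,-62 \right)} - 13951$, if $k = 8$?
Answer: $-10513$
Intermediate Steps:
$p{\left(c,K \right)} = 8 + K$ ($p{\left(c,K \right)} = K + 8 = 8 + K$)
$d{\left(o,G \right)} = 11 + G + G^{2} - 5 o$ ($d{\left(o,G \right)} = 3 + \left(8 + \left(\left(- 5 o + G G\right) + G\right)\right) = 3 + \left(8 + \left(\left(- 5 o + G^{2}\right) + G\right)\right) = 3 + \left(8 + \left(\left(G^{2} - 5 o\right) + G\right)\right) = 3 + \left(8 + \left(G + G^{2} - 5 o\right)\right) = 3 + \left(8 + G + G^{2} - 5 o\right) = 11 + G + G^{2} - 5 o$)
$d{\left(71,-62 \right)} - 13951 = \left(11 - 62 + \left(-62\right)^{2} - 355\right) - 13951 = \left(11 - 62 + 3844 - 355\right) - 13951 = 3438 - 13951 = -10513$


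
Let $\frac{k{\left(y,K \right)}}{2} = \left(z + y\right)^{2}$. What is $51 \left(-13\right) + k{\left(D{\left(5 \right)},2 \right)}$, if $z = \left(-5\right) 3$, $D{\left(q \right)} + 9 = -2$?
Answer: $689$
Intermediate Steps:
$D{\left(q \right)} = -11$ ($D{\left(q \right)} = -9 - 2 = -11$)
$z = -15$
$k{\left(y,K \right)} = 2 \left(-15 + y\right)^{2}$
$51 \left(-13\right) + k{\left(D{\left(5 \right)},2 \right)} = 51 \left(-13\right) + 2 \left(-15 - 11\right)^{2} = -663 + 2 \left(-26\right)^{2} = -663 + 2 \cdot 676 = -663 + 1352 = 689$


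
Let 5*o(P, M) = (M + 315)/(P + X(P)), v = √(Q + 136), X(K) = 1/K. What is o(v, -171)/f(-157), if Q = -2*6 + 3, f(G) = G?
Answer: -9*√127/6280 ≈ -0.016150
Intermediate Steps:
Q = -9 (Q = -12 + 3 = -9)
v = √127 (v = √(-9 + 136) = √127 ≈ 11.269)
o(P, M) = (315 + M)/(5*(P + 1/P)) (o(P, M) = ((M + 315)/(P + 1/P))/5 = ((315 + M)/(P + 1/P))/5 = (315 + M)/(5*(P + 1/P)))
o(v, -171)/f(-157) = (√127*(315 - 171)/(5*(1 + (√127)²)))/(-157) = ((⅕)*√127*144/(1 + 127))*(-1/157) = ((⅕)*√127*144/128)*(-1/157) = ((⅕)*√127*(1/128)*144)*(-1/157) = (9*√127/40)*(-1/157) = -9*√127/6280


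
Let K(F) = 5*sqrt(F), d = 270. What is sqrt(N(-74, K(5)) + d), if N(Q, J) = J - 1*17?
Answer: sqrt(253 + 5*sqrt(5)) ≈ 16.254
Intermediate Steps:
N(Q, J) = -17 + J (N(Q, J) = J - 17 = -17 + J)
sqrt(N(-74, K(5)) + d) = sqrt((-17 + 5*sqrt(5)) + 270) = sqrt(253 + 5*sqrt(5))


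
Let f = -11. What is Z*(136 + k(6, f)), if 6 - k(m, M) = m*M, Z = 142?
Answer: 29536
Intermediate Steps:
k(m, M) = 6 - M*m (k(m, M) = 6 - m*M = 6 - M*m)
Z*(136 + k(6, f)) = 142*(136 + (6 - 1*(-11)*6)) = 142*(136 + (6 + 66)) = 142*(136 + 72) = 142*208 = 29536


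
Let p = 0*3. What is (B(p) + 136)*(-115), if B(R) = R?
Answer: -15640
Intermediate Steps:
p = 0
(B(p) + 136)*(-115) = (0 + 136)*(-115) = 136*(-115) = -15640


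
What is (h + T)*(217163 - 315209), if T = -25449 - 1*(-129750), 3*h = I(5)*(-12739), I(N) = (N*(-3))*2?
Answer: -22716375786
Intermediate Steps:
I(N) = -6*N (I(N) = -3*N*2 = -6*N)
h = 127390 (h = (-6*5*(-12739))/3 = (-30*(-12739))/3 = (⅓)*382170 = 127390)
T = 104301 (T = -25449 + 129750 = 104301)
(h + T)*(217163 - 315209) = (127390 + 104301)*(217163 - 315209) = 231691*(-98046) = -22716375786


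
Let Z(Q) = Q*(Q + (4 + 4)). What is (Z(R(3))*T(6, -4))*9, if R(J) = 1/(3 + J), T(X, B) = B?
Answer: -49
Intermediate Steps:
Z(Q) = Q*(8 + Q) (Z(Q) = Q*(Q + 8) = Q*(8 + Q))
(Z(R(3))*T(6, -4))*9 = (((8 + 1/(3 + 3))/(3 + 3))*(-4))*9 = (((8 + 1/6)/6)*(-4))*9 = (((8 + ⅙)/6)*(-4))*9 = (((⅙)*(49/6))*(-4))*9 = ((49/36)*(-4))*9 = -49/9*9 = -49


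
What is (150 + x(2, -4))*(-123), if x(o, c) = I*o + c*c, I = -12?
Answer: -17466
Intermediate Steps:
x(o, c) = c**2 - 12*o (x(o, c) = -12*o + c*c = -12*o + c**2 = c**2 - 12*o)
(150 + x(2, -4))*(-123) = (150 + ((-4)**2 - 12*2))*(-123) = (150 + (16 - 24))*(-123) = (150 - 8)*(-123) = 142*(-123) = -17466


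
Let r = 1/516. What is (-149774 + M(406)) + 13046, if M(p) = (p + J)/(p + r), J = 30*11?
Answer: -28643726040/209497 ≈ -1.3673e+5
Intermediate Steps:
J = 330
r = 1/516 ≈ 0.0019380
M(p) = (330 + p)/(1/516 + p) (M(p) = (p + 330)/(p + 1/516) = (330 + p)/(1/516 + p))
(-149774 + M(406)) + 13046 = (-149774 + 516*(330 + 406)/(1 + 516*406)) + 13046 = (-149774 + 516*736/(1 + 209496)) + 13046 = (-149774 + 516*736/209497) + 13046 = (-149774 + 516*(1/209497)*736) + 13046 = (-149774 + 379776/209497) + 13046 = -31376823902/209497 + 13046 = -28643726040/209497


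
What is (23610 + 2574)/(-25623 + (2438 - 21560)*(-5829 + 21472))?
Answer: -8728/99717023 ≈ -8.7528e-5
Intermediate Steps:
(23610 + 2574)/(-25623 + (2438 - 21560)*(-5829 + 21472)) = 26184/(-25623 - 19122*15643) = 26184/(-25623 - 299125446) = 26184/(-299151069) = 26184*(-1/299151069) = -8728/99717023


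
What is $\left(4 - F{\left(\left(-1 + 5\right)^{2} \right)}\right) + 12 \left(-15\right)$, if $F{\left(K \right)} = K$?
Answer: $-192$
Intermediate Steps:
$\left(4 - F{\left(\left(-1 + 5\right)^{2} \right)}\right) + 12 \left(-15\right) = \left(4 - \left(-1 + 5\right)^{2}\right) + 12 \left(-15\right) = \left(4 - 4^{2}\right) - 180 = \left(4 - 16\right) - 180 = -12 - 180 = -192$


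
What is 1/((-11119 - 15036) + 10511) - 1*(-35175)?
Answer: 550277699/15644 ≈ 35175.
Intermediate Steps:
1/((-11119 - 15036) + 10511) - 1*(-35175) = 1/(-26155 + 10511) + 35175 = 1/(-15644) + 35175 = -1/15644 + 35175 = 550277699/15644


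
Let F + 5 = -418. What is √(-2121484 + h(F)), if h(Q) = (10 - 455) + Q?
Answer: 4*I*√132647 ≈ 1456.8*I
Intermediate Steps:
F = -423 (F = -5 - 418 = -423)
h(Q) = -445 + Q
√(-2121484 + h(F)) = √(-2121484 + (-445 - 423)) = √(-2121484 - 868) = √(-2122352) = 4*I*√132647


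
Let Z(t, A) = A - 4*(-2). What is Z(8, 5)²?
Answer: 169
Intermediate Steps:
Z(t, A) = 8 + A (Z(t, A) = A + 8 = 8 + A)
Z(8, 5)² = (8 + 5)² = 13² = 169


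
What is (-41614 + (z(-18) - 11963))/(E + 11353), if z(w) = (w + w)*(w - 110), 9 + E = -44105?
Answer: 48969/32761 ≈ 1.4947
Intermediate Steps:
E = -44114 (E = -9 - 44105 = -44114)
z(w) = 2*w*(-110 + w) (z(w) = (2*w)*(-110 + w) = 2*w*(-110 + w))
(-41614 + (z(-18) - 11963))/(E + 11353) = (-41614 + (2*(-18)*(-110 - 18) - 11963))/(-44114 + 11353) = (-41614 + (2*(-18)*(-128) - 11963))/(-32761) = (-41614 + (4608 - 11963))*(-1/32761) = (-41614 - 7355)*(-1/32761) = -48969*(-1/32761) = 48969/32761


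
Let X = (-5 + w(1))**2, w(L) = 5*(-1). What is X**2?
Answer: 10000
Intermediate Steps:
w(L) = -5
X = 100 (X = (-5 - 5)**2 = (-10)**2 = 100)
X**2 = 100**2 = 10000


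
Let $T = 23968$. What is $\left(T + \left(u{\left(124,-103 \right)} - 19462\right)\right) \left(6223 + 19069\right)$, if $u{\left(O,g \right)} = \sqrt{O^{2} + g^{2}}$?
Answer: $113965752 + 25292 \sqrt{25985} \approx 1.1804 \cdot 10^{8}$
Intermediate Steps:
$\left(T + \left(u{\left(124,-103 \right)} - 19462\right)\right) \left(6223 + 19069\right) = \left(23968 - \left(19462 - \sqrt{124^{2} + \left(-103\right)^{2}}\right)\right) \left(6223 + 19069\right) = \left(23968 - \left(19462 - \sqrt{15376 + 10609}\right)\right) 25292 = \left(23968 - \left(19462 - \sqrt{25985}\right)\right) 25292 = \left(4506 + \sqrt{25985}\right) 25292 = 113965752 + 25292 \sqrt{25985}$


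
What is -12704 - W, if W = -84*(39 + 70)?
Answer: -3548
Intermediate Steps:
W = -9156 (W = -84*109 = -9156)
-12704 - W = -12704 - 1*(-9156) = -12704 + 9156 = -3548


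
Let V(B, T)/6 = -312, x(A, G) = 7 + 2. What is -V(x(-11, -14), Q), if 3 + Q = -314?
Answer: 1872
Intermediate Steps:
Q = -317 (Q = -3 - 314 = -317)
x(A, G) = 9
V(B, T) = -1872 (V(B, T) = 6*(-312) = -1872)
-V(x(-11, -14), Q) = -1*(-1872) = 1872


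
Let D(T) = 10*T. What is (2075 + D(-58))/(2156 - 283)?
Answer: 1495/1873 ≈ 0.79818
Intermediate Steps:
(2075 + D(-58))/(2156 - 283) = (2075 + 10*(-58))/(2156 - 283) = (2075 - 580)/1873 = 1495*(1/1873) = 1495/1873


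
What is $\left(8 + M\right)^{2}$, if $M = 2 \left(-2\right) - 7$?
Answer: $9$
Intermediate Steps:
$M = -11$ ($M = -4 - 7 = -11$)
$\left(8 + M\right)^{2} = \left(8 - 11\right)^{2} = \left(-3\right)^{2} = 9$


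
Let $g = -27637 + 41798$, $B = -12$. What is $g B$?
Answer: $-169932$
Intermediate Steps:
$g = 14161$
$g B = 14161 \left(-12\right) = -169932$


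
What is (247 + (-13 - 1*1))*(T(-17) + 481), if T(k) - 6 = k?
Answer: 109510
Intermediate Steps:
T(k) = 6 + k
(247 + (-13 - 1*1))*(T(-17) + 481) = (247 + (-13 - 1*1))*((6 - 17) + 481) = (247 + (-13 - 1))*(-11 + 481) = (247 - 14)*470 = 233*470 = 109510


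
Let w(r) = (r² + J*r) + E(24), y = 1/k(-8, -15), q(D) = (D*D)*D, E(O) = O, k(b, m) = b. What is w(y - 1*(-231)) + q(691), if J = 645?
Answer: 21129063209/64 ≈ 3.3014e+8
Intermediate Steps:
q(D) = D³ (q(D) = D²*D = D³)
y = -⅛ (y = 1/(-8) = -⅛ ≈ -0.12500)
w(r) = 24 + r² + 645*r (w(r) = (r² + 645*r) + 24 = 24 + r² + 645*r)
w(y - 1*(-231)) + q(691) = (24 + (-⅛ - 1*(-231))² + 645*(-⅛ - 1*(-231))) + 691³ = (24 + (-⅛ + 231)² + 645*(-⅛ + 231)) + 329939371 = (24 + (1847/8)² + 645*(1847/8)) + 329939371 = (24 + 3411409/64 + 1191315/8) + 329939371 = 12943465/64 + 329939371 = 21129063209/64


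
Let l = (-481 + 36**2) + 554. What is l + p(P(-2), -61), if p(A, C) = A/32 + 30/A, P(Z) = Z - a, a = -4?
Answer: 22145/16 ≈ 1384.1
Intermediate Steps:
P(Z) = 4 + Z (P(Z) = Z - 1*(-4) = Z + 4 = 4 + Z)
p(A, C) = 30/A + A/32 (p(A, C) = A*(1/32) + 30/A = A/32 + 30/A = 30/A + A/32)
l = 1369 (l = (-481 + 1296) + 554 = 815 + 554 = 1369)
l + p(P(-2), -61) = 1369 + (30/(4 - 2) + (4 - 2)/32) = 1369 + (30/2 + (1/32)*2) = 1369 + (30*(1/2) + 1/16) = 1369 + (15 + 1/16) = 1369 + 241/16 = 22145/16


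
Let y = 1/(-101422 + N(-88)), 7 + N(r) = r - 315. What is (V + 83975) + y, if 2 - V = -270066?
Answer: 36052906775/101832 ≈ 3.5404e+5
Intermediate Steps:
N(r) = -322 + r (N(r) = -7 + (r - 315) = -7 + (-315 + r) = -322 + r)
V = 270068 (V = 2 - 1*(-270066) = 2 + 270066 = 270068)
y = -1/101832 (y = 1/(-101422 + (-322 - 88)) = 1/(-101422 - 410) = 1/(-101832) = -1/101832 ≈ -9.8201e-6)
(V + 83975) + y = (270068 + 83975) - 1/101832 = 354043 - 1/101832 = 36052906775/101832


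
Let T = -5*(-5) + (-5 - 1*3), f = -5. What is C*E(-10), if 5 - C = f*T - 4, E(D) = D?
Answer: -940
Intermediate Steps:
T = 17 (T = 25 + (-5 - 3) = 25 - 8 = 17)
C = 94 (C = 5 - (-5*17 - 4) = 5 - (-85 - 4) = 5 - 1*(-89) = 5 + 89 = 94)
C*E(-10) = 94*(-10) = -940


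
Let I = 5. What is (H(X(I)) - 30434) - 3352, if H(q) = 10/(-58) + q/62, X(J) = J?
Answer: -60747393/1798 ≈ -33786.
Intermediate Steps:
H(q) = -5/29 + q/62 (H(q) = 10*(-1/58) + q*(1/62) = -5/29 + q/62)
(H(X(I)) - 30434) - 3352 = ((-5/29 + (1/62)*5) - 30434) - 3352 = ((-5/29 + 5/62) - 30434) - 3352 = (-165/1798 - 30434) - 3352 = -54720497/1798 - 3352 = -60747393/1798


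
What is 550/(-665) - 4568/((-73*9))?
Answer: 535274/87381 ≈ 6.1257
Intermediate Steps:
550/(-665) - 4568/((-73*9)) = 550*(-1/665) - 4568/(-657) = -110/133 - 4568*(-1/657) = -110/133 + 4568/657 = 535274/87381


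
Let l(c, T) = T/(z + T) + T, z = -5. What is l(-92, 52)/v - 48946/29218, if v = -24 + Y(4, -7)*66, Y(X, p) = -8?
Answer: -27974649/15792329 ≈ -1.7714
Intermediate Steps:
l(c, T) = T + T/(-5 + T) (l(c, T) = T/(-5 + T) + T = T + T/(-5 + T))
v = -552 (v = -24 - 8*66 = -24 - 528 = -552)
l(-92, 52)/v - 48946/29218 = (52*(-4 + 52)/(-5 + 52))/(-552) - 48946/29218 = (52*48/47)*(-1/552) - 48946*1/29218 = (52*(1/47)*48)*(-1/552) - 24473/14609 = (2496/47)*(-1/552) - 24473/14609 = -104/1081 - 24473/14609 = -27974649/15792329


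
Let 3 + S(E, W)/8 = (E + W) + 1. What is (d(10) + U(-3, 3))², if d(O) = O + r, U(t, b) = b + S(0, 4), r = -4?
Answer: 625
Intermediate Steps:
S(E, W) = -16 + 8*E + 8*W (S(E, W) = -24 + 8*((E + W) + 1) = -24 + 8*(1 + E + W) = -24 + (8 + 8*E + 8*W) = -16 + 8*E + 8*W)
U(t, b) = 16 + b (U(t, b) = b + (-16 + 8*0 + 8*4) = b + (-16 + 0 + 32) = b + 16 = 16 + b)
d(O) = -4 + O (d(O) = O - 4 = -4 + O)
(d(10) + U(-3, 3))² = ((-4 + 10) + (16 + 3))² = (6 + 19)² = 25² = 625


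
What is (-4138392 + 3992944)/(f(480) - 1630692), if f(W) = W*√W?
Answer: 549029838/6155198627 + 5817920*√30/55396787643 ≈ 0.089773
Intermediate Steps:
f(W) = W^(3/2)
(-4138392 + 3992944)/(f(480) - 1630692) = (-4138392 + 3992944)/(480^(3/2) - 1630692) = -145448/(1920*√30 - 1630692) = -145448/(-1630692 + 1920*√30)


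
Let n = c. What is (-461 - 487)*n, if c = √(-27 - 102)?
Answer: -948*I*√129 ≈ -10767.0*I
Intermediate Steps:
c = I*√129 (c = √(-129) = I*√129 ≈ 11.358*I)
n = I*√129 ≈ 11.358*I
(-461 - 487)*n = (-461 - 487)*(I*√129) = -948*I*√129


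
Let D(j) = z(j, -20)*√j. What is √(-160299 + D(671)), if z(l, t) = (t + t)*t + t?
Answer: √(-160299 + 780*√671) ≈ 374.29*I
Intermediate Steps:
z(l, t) = t + 2*t² (z(l, t) = (2*t)*t + t = 2*t² + t = t + 2*t²)
D(j) = 780*√j (D(j) = (-20*(1 + 2*(-20)))*√j = (-20*(1 - 40))*√j = (-20*(-39))*√j = 780*√j)
√(-160299 + D(671)) = √(-160299 + 780*√671)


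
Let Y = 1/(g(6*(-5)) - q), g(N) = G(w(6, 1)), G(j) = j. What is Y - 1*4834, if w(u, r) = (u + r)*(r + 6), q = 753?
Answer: -3403137/704 ≈ -4834.0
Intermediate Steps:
w(u, r) = (6 + r)*(r + u) (w(u, r) = (r + u)*(6 + r) = (6 + r)*(r + u))
g(N) = 49 (g(N) = 1² + 6*1 + 6*6 + 1*6 = 1 + 6 + 36 + 6 = 49)
Y = -1/704 (Y = 1/(49 - 1*753) = 1/(49 - 753) = 1/(-704) = -1/704 ≈ -0.0014205)
Y - 1*4834 = -1/704 - 1*4834 = -1/704 - 4834 = -3403137/704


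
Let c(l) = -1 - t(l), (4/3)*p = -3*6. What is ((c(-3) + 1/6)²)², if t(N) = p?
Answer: 2085136/81 ≈ 25742.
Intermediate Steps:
p = -27/2 (p = 3*(-3*6)/4 = (¾)*(-18) = -27/2 ≈ -13.500)
t(N) = -27/2
c(l) = 25/2 (c(l) = -1 - 1*(-27/2) = -1 + 27/2 = 25/2)
((c(-3) + 1/6)²)² = ((25/2 + 1/6)²)² = ((25/2 + ⅙)²)² = ((38/3)²)² = (1444/9)² = 2085136/81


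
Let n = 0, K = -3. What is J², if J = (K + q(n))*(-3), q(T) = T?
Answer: 81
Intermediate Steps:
J = 9 (J = (-3 + 0)*(-3) = -3*(-3) = 9)
J² = 9² = 81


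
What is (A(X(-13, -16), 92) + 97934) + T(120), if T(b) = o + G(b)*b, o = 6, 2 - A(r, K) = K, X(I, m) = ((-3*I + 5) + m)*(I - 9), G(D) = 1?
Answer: 97970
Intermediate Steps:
X(I, m) = (-9 + I)*(5 + m - 3*I) (X(I, m) = ((5 - 3*I) + m)*(-9 + I) = (5 + m - 3*I)*(-9 + I) = (-9 + I)*(5 + m - 3*I))
A(r, K) = 2 - K
T(b) = 6 + b (T(b) = 6 + 1*b = 6 + b)
(A(X(-13, -16), 92) + 97934) + T(120) = ((2 - 1*92) + 97934) + (6 + 120) = ((2 - 92) + 97934) + 126 = (-90 + 97934) + 126 = 97844 + 126 = 97970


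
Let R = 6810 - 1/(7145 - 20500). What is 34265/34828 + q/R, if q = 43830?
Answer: 23502875445215/3167521306228 ≈ 7.4200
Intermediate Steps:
R = 90947551/13355 (R = 6810 - 1/(-13355) = 6810 - 1*(-1/13355) = 6810 + 1/13355 = 90947551/13355 ≈ 6810.0)
34265/34828 + q/R = 34265/34828 + 43830/(90947551/13355) = 34265*(1/34828) + 43830*(13355/90947551) = 34265/34828 + 585349650/90947551 = 23502875445215/3167521306228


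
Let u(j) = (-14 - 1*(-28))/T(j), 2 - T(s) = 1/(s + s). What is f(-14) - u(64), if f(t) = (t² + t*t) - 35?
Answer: 89243/255 ≈ 349.97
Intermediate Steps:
T(s) = 2 - 1/(2*s) (T(s) = 2 - 1/(s + s) = 2 - 1/(2*s))
f(t) = -35 + 2*t² (f(t) = (t² + t²) - 35 = 2*t² - 35 = -35 + 2*t²)
u(j) = 14/(2 - 1/(2*j)) (u(j) = (-14 - 1*(-28))/(2 - 1/(2*j)) = (-14 + 28)/(2 - 1/(2*j)) = 14/(2 - 1/(2*j)))
f(-14) - u(64) = (-35 + 2*(-14)²) - 28*64/(-1 + 4*64) = (-35 + 2*196) - 28*64/(-1 + 256) = (-35 + 392) - 28*64/255 = 357 - 28*64/255 = 357 - 1*1792/255 = 357 - 1792/255 = 89243/255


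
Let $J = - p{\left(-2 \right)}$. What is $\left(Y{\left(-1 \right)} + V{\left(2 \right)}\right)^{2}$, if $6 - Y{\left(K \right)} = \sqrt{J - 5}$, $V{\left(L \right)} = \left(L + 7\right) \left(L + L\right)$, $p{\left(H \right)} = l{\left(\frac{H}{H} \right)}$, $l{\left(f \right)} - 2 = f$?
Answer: $1756 - 168 i \sqrt{2} \approx 1756.0 - 237.59 i$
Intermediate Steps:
$l{\left(f \right)} = 2 + f$
$p{\left(H \right)} = 3$ ($p{\left(H \right)} = 2 + \frac{H}{H} = 2 + 1 = 3$)
$V{\left(L \right)} = 2 L \left(7 + L\right)$ ($V{\left(L \right)} = \left(7 + L\right) 2 L = 2 L \left(7 + L\right)$)
$J = -3$ ($J = \left(-1\right) 3 = -3$)
$Y{\left(K \right)} = 6 - 2 i \sqrt{2}$ ($Y{\left(K \right)} = 6 - \sqrt{-3 - 5} = 6 - \sqrt{-8} = 6 - 2 i \sqrt{2}$)
$\left(Y{\left(-1 \right)} + V{\left(2 \right)}\right)^{2} = \left(\left(6 - 2 i \sqrt{2}\right) + 2 \cdot 2 \left(7 + 2\right)\right)^{2} = \left(\left(6 - 2 i \sqrt{2}\right) + 2 \cdot 2 \cdot 9\right)^{2} = \left(\left(6 - 2 i \sqrt{2}\right) + 36\right)^{2} = \left(42 - 2 i \sqrt{2}\right)^{2}$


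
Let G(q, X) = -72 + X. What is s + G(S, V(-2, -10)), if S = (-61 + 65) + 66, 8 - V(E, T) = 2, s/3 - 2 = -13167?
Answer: -39561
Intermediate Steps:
s = -39495 (s = 6 + 3*(-13167) = 6 - 39501 = -39495)
V(E, T) = 6 (V(E, T) = 8 - 1*2 = 8 - 2 = 6)
S = 70 (S = 4 + 66 = 70)
s + G(S, V(-2, -10)) = -39495 + (-72 + 6) = -39495 - 66 = -39561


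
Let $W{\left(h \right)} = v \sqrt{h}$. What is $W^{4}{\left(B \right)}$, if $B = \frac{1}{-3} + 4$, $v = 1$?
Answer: $\frac{121}{9} \approx 13.444$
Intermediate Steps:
$B = \frac{11}{3}$ ($B = - \frac{1}{3} + 4 = \frac{11}{3} \approx 3.6667$)
$W{\left(h \right)} = \sqrt{h}$ ($W{\left(h \right)} = 1 \sqrt{h} = \sqrt{h}$)
$W^{4}{\left(B \right)} = \left(\sqrt{\frac{11}{3}}\right)^{4} = \left(\frac{\sqrt{33}}{3}\right)^{4} = \frac{121}{9}$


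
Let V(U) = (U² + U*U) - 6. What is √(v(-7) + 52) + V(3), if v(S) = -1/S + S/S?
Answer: 12 + 2*√651/7 ≈ 19.290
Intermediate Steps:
V(U) = -6 + 2*U² (V(U) = (U² + U²) - 6 = 2*U² - 6 = -6 + 2*U²)
v(S) = 1 - 1/S (v(S) = -1/S + 1 = 1 - 1/S)
√(v(-7) + 52) + V(3) = √((-1 - 7)/(-7) + 52) + (-6 + 2*3²) = √(-⅐*(-8) + 52) + (-6 + 2*9) = √(8/7 + 52) + (-6 + 18) = √(372/7) + 12 = 2*√651/7 + 12 = 12 + 2*√651/7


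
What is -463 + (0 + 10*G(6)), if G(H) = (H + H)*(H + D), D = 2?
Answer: 497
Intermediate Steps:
G(H) = 2*H*(2 + H) (G(H) = (H + H)*(H + 2) = (2*H)*(2 + H) = 2*H*(2 + H))
-463 + (0 + 10*G(6)) = -463 + (0 + 10*(2*6*(2 + 6))) = -463 + (0 + 10*(2*6*8)) = -463 + (0 + 10*96) = -463 + (0 + 960) = -463 + 960 = 497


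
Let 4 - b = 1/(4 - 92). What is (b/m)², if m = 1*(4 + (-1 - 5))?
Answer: 124609/30976 ≈ 4.0228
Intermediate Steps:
b = 353/88 (b = 4 - 1/(4 - 92) = 4 - 1/(-88) = 4 - 1*(-1/88) = 4 + 1/88 = 353/88 ≈ 4.0114)
m = -2 (m = 1*(4 - 6) = 1*(-2) = -2)
(b/m)² = ((353/88)/(-2))² = ((353/88)*(-½))² = (-353/176)² = 124609/30976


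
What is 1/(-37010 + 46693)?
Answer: 1/9683 ≈ 0.00010327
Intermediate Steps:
1/(-37010 + 46693) = 1/9683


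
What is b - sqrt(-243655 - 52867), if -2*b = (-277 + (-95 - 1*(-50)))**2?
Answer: -51842 - I*sqrt(296522) ≈ -51842.0 - 544.54*I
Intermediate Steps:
b = -51842 (b = -(-277 + (-95 - 1*(-50)))**2/2 = -(-277 + (-95 + 50))**2/2 = -(-277 - 45)**2/2 = -1/2*(-322)**2 = -1/2*103684 = -51842)
b - sqrt(-243655 - 52867) = -51842 - sqrt(-243655 - 52867) = -51842 - sqrt(-296522) = -51842 - I*sqrt(296522)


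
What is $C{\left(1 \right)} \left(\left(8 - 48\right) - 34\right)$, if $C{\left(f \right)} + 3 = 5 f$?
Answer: $-148$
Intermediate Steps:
$C{\left(f \right)} = -3 + 5 f$
$C{\left(1 \right)} \left(\left(8 - 48\right) - 34\right) = \left(-3 + 5 \cdot 1\right) \left(\left(8 - 48\right) - 34\right) = \left(-3 + 5\right) \left(-40 - 34\right) = 2 \left(-74\right) = -148$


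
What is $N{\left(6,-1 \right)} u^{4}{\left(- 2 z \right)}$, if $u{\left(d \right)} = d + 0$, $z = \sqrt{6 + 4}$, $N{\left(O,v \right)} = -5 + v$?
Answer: $-9600$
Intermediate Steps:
$z = \sqrt{10} \approx 3.1623$
$u{\left(d \right)} = d$
$N{\left(6,-1 \right)} u^{4}{\left(- 2 z \right)} = \left(-5 - 1\right) \left(- 2 \sqrt{10}\right)^{4} = \left(-6\right) 1600 = -9600$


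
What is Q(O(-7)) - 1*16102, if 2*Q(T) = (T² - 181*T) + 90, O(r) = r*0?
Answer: -16057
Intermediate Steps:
O(r) = 0
Q(T) = 45 + T²/2 - 181*T/2 (Q(T) = ((T² - 181*T) + 90)/2 = (90 + T² - 181*T)/2 = 45 + T²/2 - 181*T/2)
Q(O(-7)) - 1*16102 = (45 + (½)*0² - 181/2*0) - 1*16102 = (45 + (½)*0 + 0) - 16102 = (45 + 0 + 0) - 16102 = 45 - 16102 = -16057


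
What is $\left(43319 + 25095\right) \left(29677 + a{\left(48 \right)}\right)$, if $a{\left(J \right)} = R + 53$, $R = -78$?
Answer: $2028611928$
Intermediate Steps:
$a{\left(J \right)} = -25$ ($a{\left(J \right)} = -78 + 53 = -25$)
$\left(43319 + 25095\right) \left(29677 + a{\left(48 \right)}\right) = \left(43319 + 25095\right) \left(29677 - 25\right) = 68414 \cdot 29652 = 2028611928$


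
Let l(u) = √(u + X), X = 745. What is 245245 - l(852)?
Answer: 245245 - √1597 ≈ 2.4521e+5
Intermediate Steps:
l(u) = √(745 + u) (l(u) = √(u + 745) = √(745 + u))
245245 - l(852) = 245245 - √(745 + 852) = 245245 - √1597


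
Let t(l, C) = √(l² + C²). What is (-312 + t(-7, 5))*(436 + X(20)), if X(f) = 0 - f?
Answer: -129792 + 416*√74 ≈ -1.2621e+5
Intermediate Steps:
X(f) = -f
t(l, C) = √(C² + l²)
(-312 + t(-7, 5))*(436 + X(20)) = (-312 + √(5² + (-7)²))*(436 - 1*20) = (-312 + √(25 + 49))*(436 - 20) = (-312 + √74)*416 = -129792 + 416*√74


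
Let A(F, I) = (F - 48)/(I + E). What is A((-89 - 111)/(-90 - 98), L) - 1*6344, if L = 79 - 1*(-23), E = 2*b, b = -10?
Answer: -12225991/1927 ≈ -6344.6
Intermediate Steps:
E = -20 (E = 2*(-10) = -20)
L = 102 (L = 79 + 23 = 102)
A(F, I) = (-48 + F)/(-20 + I) (A(F, I) = (F - 48)/(I - 20) = (-48 + F)/(-20 + I))
A((-89 - 111)/(-90 - 98), L) - 1*6344 = (-48 + (-89 - 111)/(-90 - 98))/(-20 + 102) - 1*6344 = (-48 - 200/(-188))/82 - 6344 = (-48 - 200*(-1/188))/82 - 6344 = (-48 + 50/47)/82 - 6344 = (1/82)*(-2206/47) - 6344 = -1103/1927 - 6344 = -12225991/1927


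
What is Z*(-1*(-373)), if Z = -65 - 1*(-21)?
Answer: -16412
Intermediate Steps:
Z = -44 (Z = -65 + 21 = -44)
Z*(-1*(-373)) = -(-44)*(-373) = -44*373 = -16412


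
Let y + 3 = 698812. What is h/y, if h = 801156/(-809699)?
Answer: -801156/565824948491 ≈ -1.4159e-6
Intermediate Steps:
y = 698809 (y = -3 + 698812 = 698809)
h = -801156/809699 (h = 801156*(-1/809699) = -801156/809699 ≈ -0.98945)
h/y = -801156/809699/698809 = -801156/809699*1/698809 = -801156/565824948491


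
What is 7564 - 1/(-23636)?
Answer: 178782705/23636 ≈ 7564.0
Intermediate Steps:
7564 - 1/(-23636) = 7564 - 1*(-1/23636) = 7564 + 1/23636 = 178782705/23636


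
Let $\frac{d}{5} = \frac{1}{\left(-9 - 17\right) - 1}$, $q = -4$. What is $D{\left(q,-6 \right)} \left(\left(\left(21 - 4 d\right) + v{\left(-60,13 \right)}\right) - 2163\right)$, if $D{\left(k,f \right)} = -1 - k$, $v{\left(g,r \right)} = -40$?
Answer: $- \frac{58894}{9} \approx -6543.8$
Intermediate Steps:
$d = - \frac{5}{27}$ ($d = \frac{5}{\left(-9 - 17\right) - 1} = \frac{5}{-26 - 1} = \frac{5}{-27} = 5 \left(- \frac{1}{27}\right) = - \frac{5}{27} \approx -0.18519$)
$D{\left(q,-6 \right)} \left(\left(\left(21 - 4 d\right) + v{\left(-60,13 \right)}\right) - 2163\right) = \left(-1 - -4\right) \left(\left(\left(21 - - \frac{20}{27}\right) - 40\right) - 2163\right) = \left(-1 + 4\right) \left(\left(\left(21 + \frac{20}{27}\right) - 40\right) - 2163\right) = 3 \left(\left(\frac{587}{27} - 40\right) - 2163\right) = 3 \left(- \frac{493}{27} - 2163\right) = 3 \left(- \frac{58894}{27}\right) = - \frac{58894}{9}$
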